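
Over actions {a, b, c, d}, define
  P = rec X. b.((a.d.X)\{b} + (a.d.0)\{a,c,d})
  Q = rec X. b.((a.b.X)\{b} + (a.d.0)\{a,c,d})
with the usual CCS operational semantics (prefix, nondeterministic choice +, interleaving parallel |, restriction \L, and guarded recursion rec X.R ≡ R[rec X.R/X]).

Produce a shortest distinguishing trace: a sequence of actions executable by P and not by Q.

bad

Reachable graph of P (4 states):
  u0 = rec X. b.((a.d.X)\{b} + (a.d.0)\{a,c,d}) → -b-> u1
  u1 = (a.d.(rec X. b.((a.d.X)\{b} + (a.d.0)\{a,c,d})))\{b} + (a.d.0)\{a,c,d} → -a-> u2
  u2 = (d.(rec X. b.((a.d.X)\{b} + (a.d.0)\{a,c,d})))\{b} → -d-> u3
  u3 = (rec X. b.((a.d.X)\{b} + (a.d.0)\{a,c,d}))\{b} → ·
Reachable graph of Q (3 states):
  v0 = rec X. b.((a.b.X)\{b} + (a.d.0)\{a,c,d}) → -b-> v1
  v1 = (a.b.(rec X. b.((a.b.X)\{b} + (a.d.0)\{a,c,d})))\{b} + (a.d.0)\{a,c,d} → -a-> v2
  v2 = (b.(rec X. b.((a.b.X)\{b} + (a.d.0)\{a,c,d})))\{b} → ·
Run σ = ⟨bad⟩ on P: start {u0}
  after b @ step 1: {u1}
  after a @ step 2: {u2}
  after d @ step 3: {u3}
  P completes σ.
Run σ = ⟨bad⟩ on Q: start {v0}
  after b @ step 1: {v1}
  after a @ step 2: {v2}
  after d @ step 3: ∅ (Q stuck)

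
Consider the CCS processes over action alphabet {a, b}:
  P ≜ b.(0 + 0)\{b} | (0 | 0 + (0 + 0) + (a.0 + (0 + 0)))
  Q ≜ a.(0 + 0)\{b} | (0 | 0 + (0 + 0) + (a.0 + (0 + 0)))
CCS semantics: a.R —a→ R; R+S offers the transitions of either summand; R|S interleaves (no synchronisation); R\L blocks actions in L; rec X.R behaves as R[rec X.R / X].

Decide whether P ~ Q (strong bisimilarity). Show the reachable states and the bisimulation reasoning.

NO

Reachable graph of P (4 states):
  u0 = b.(0 + 0)\{b} | (0 | 0 + (0 + 0) + (a.0 + (0 + 0))) | —a→ u1, —b→ u2
  u1 = b.(0 + 0)\{b} | 0 | —b→ u3
  u2 = (0 + 0)\{b} | (0 | 0 + (0 + 0) + (a.0 + (0 + 0))) | —a→ u3
  u3 = (0 + 0)\{b} | 0 | ∅
Reachable graph of Q (4 states):
  v0 = a.(0 + 0)\{b} | (0 | 0 + (0 + 0) + (a.0 + (0 + 0))) | —a→ v1, —a→ v2
  v1 = (0 + 0)\{b} | (0 | 0 + (0 + 0) + (a.0 + (0 + 0))) | —a→ v3
  v2 = a.(0 + 0)\{b} | 0 | —a→ v3
  v3 = (0 + 0)\{b} | 0 | ∅
Partition-refinement fixed point:
  B0 = {u0}
  B1 = {u1}
  B2 = {u3, v3}
  B3 = {u2, v1, v2}
  B4 = {v0}
u0 ∈ B0, v0 ∈ B4 → different blocks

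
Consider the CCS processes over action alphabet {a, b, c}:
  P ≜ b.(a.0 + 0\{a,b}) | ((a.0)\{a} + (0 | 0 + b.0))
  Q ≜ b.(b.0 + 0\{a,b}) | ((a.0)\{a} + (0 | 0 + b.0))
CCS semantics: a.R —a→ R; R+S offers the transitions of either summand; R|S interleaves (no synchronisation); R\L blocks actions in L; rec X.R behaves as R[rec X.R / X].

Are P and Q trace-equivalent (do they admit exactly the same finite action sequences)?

P's transition system — 6 states:
  u0 = b.(a.0 + 0\{a,b}) | ((a.0)\{a} + (0 | 0 + b.0)) ⊢ -b-> u1, -b-> u2
  u1 = (a.0 + 0\{a,b}) | ((a.0)\{a} + (0 | 0 + b.0)) ⊢ -a-> u3, -b-> u4
  u2 = b.(a.0 + 0\{a,b}) | 0 ⊢ -b-> u4
  u3 = 0 | ((a.0)\{a} + (0 | 0 + b.0)) ⊢ -b-> u5
  u4 = (a.0 + 0\{a,b}) | 0 ⊢ -a-> u5
  u5 = 0 | 0 ⊢ ∅
Q's transition system — 6 states:
  v0 = b.(b.0 + 0\{a,b}) | ((a.0)\{a} + (0 | 0 + b.0)) ⊢ -b-> v1, -b-> v2
  v1 = (b.0 + 0\{a,b}) | ((a.0)\{a} + (0 | 0 + b.0)) ⊢ -b-> v3, -b-> v4
  v2 = b.(b.0 + 0\{a,b}) | 0 ⊢ -b-> v3
  v3 = (b.0 + 0\{a,b}) | 0 ⊢ -b-> v5
  v4 = 0 | ((a.0)\{a} + (0 | 0 + b.0)) ⊢ -b-> v5
  v5 = 0 | 0 ⊢ ∅
Trace ⟨ba⟩ through P, begin at {u0}:
  step 1 (b): {u1, u2}
  step 2 (a): {u3}
  ✓ P
Trace ⟨ba⟩ through Q, begin at {v0}:
  step 1 (b): {v1, v2}
  step 2 (a): ∅ (Q stuck)

traces(P) ≠ traces(Q) — witness ⟨ba⟩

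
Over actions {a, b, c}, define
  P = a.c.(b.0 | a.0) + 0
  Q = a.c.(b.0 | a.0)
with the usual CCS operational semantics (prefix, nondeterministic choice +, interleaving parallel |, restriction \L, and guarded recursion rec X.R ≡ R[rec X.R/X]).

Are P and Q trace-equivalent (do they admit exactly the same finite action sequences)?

trace-equivalent

Reachable graph of P (6 states):
  p0 = a.c.(b.0 | a.0) + 0 | -a-> p1
  p1 = c.(b.0 | a.0) | -c-> p2
  p2 = b.0 | a.0 | -a-> p3, -b-> p4
  p3 = b.0 | 0 | -b-> p5
  p4 = 0 | a.0 | -a-> p5
  p5 = 0 | 0 | ∅
Reachable graph of Q (6 states):
  q0 = a.c.(b.0 | a.0) | -a-> q1
  q1 = c.(b.0 | a.0) | -c-> q2
  q2 = b.0 | a.0 | -a-> q3, -b-> q4
  q3 = b.0 | 0 | -b-> q5
  q4 = 0 | a.0 | -a-> q5
  q5 = 0 | 0 | ∅
Bisimilarity quotient blocks:
  B0 = {p0, q0}
  B1 = {p1, q1}
  B2 = {p2, q2}
  B3 = {p4, q4}
  B4 = {p5, q5}
  B5 = {p3, q3}
p0 ∈ B0, q0 ∈ B0 → same block
Bisimilar ⇒ trace-equivalent.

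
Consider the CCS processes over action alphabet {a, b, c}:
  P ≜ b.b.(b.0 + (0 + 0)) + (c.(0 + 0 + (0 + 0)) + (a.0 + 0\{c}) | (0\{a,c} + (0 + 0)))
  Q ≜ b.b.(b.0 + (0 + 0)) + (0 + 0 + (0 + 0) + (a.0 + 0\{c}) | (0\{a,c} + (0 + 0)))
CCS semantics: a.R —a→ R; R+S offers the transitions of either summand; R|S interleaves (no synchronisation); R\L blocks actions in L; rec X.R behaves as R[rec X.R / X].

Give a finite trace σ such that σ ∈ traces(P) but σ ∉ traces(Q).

P's transition system — 6 states:
  m0 = b.b.(b.0 + (0 + 0)) + (c.(0 + 0 + (0 + 0)) + (a.0 + 0\{c}) | (0\{a,c} + (0 + 0))) → --a--▸ m1, --b--▸ m2, --c--▸ m3
  m1 = 0 | (0\{a,c} + (0 + 0)) → (no moves)
  m2 = b.(b.0 + (0 + 0)) → --b--▸ m4
  m3 = 0 + 0 + (0 + 0) → (no moves)
  m4 = b.0 + (0 + 0) → --b--▸ m5
  m5 = 0 → (no moves)
Q's transition system — 5 states:
  n0 = b.b.(b.0 + (0 + 0)) + (0 + 0 + (0 + 0) + (a.0 + 0\{c}) | (0\{a,c} + (0 + 0))) → --a--▸ n1, --b--▸ n2
  n1 = 0 | (0\{a,c} + (0 + 0)) → (no moves)
  n2 = b.(b.0 + (0 + 0)) → --b--▸ n3
  n3 = b.0 + (0 + 0) → --b--▸ n4
  n4 = 0 → (no moves)
Executing c from P (initial set {m0}):
  after c @ step 1: {m3}
  P completes σ.
Executing c from Q (initial set {n0}):
  after c @ step 1: no successor for Q

c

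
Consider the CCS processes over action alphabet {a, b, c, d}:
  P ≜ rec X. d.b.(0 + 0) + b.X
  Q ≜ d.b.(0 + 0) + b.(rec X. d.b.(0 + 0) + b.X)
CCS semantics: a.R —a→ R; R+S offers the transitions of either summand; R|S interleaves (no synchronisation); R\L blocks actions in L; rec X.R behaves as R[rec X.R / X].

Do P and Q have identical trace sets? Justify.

YES

LTS(P): 3 reachable states
  u0 = rec X. d.b.(0 + 0) + b.X :: ··b··> u0, ··d··> u1
  u1 = b.(0 + 0) :: ··b··> u2
  u2 = 0 + 0 :: deadlocked
LTS(Q): 4 reachable states
  v0 = d.b.(0 + 0) + b.(rec X. d.b.(0 + 0) + b.X) :: ··b··> v1, ··d··> v2
  v1 = rec X. d.b.(0 + 0) + b.X :: ··b··> v1, ··d··> v2
  v2 = b.(0 + 0) :: ··b··> v3
  v3 = 0 + 0 :: deadlocked
Partition-refinement fixed point:
  B0 = {u0, v0, v1}
  B1 = {u1, v2}
  B2 = {u2, v3}
u0 ∈ B0, v0 ∈ B0 → same block
Bisimilar ⇒ trace-equivalent.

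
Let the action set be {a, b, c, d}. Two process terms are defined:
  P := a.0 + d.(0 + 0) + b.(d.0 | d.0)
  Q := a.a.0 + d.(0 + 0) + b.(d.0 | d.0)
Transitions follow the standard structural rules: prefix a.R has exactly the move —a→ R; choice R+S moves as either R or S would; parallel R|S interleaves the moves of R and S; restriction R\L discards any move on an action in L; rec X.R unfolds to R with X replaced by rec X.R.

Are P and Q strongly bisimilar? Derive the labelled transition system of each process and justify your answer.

NO

LTS(P): 7 reachable states
  p0 = a.0 + d.(0 + 0) + b.(d.0 | d.0) :: =a=> p1, =b=> p2, =d=> p3
  p1 = 0 :: (no moves)
  p2 = d.0 | d.0 :: =d=> p4, =d=> p5
  p3 = 0 + 0 :: (no moves)
  p4 = 0 | d.0 :: =d=> p6
  p5 = d.0 | 0 :: =d=> p6
  p6 = 0 | 0 :: (no moves)
LTS(Q): 8 reachable states
  q0 = a.a.0 + d.(0 + 0) + b.(d.0 | d.0) :: =a=> q1, =b=> q2, =d=> q3
  q1 = a.0 :: =a=> q4
  q2 = d.0 | d.0 :: =d=> q5, =d=> q6
  q3 = 0 + 0 :: (no moves)
  q4 = 0 :: (no moves)
  q5 = 0 | d.0 :: =d=> q7
  q6 = d.0 | 0 :: =d=> q7
  q7 = 0 | 0 :: (no moves)
Bisimilarity quotient blocks:
  B0 = {p0}
  B1 = {p2, q2}
  B2 = {p4, p5, q5, q6}
  B3 = {p1, p3, p6, q3, q4, q7}
  B4 = {q0}
  B5 = {q1}
p0 ∈ B0, q0 ∈ B4 → different blocks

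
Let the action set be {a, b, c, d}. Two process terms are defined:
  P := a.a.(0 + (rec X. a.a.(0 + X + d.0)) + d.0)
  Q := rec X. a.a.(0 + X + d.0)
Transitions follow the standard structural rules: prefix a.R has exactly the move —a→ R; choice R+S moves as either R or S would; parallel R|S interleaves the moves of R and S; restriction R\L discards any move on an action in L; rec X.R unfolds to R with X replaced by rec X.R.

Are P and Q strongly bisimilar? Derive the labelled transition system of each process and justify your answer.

Reachable graph of P (4 states):
  s0 = a.a.(0 + (rec X. a.a.(0 + X + d.0)) + d.0) ⊢ --a--▸ s1
  s1 = a.(0 + (rec X. a.a.(0 + X + d.0)) + d.0) ⊢ --a--▸ s2
  s2 = 0 + (rec X. a.a.(0 + X + d.0)) + d.0 ⊢ --a--▸ s1, --d--▸ s3
  s3 = 0 ⊢ (no moves)
Reachable graph of Q (4 states):
  t0 = rec X. a.a.(0 + X + d.0) ⊢ --a--▸ t1
  t1 = a.(0 + (rec X. a.a.(0 + X + d.0)) + d.0) ⊢ --a--▸ t2
  t2 = 0 + (rec X. a.a.(0 + X + d.0)) + d.0 ⊢ --a--▸ t1, --d--▸ t3
  t3 = 0 ⊢ (no moves)
Bisimilarity quotient blocks:
  B0 = {s0, t0}
  B1 = {s1, t1}
  B2 = {s2, t2}
  B3 = {s3, t3}
s0 ∈ B0, t0 ∈ B0 → same block

bisimilar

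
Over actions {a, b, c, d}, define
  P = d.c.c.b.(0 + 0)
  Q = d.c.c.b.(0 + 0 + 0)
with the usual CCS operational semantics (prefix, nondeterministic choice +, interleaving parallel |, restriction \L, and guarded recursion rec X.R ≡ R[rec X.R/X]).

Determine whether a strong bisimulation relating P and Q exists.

YES

Reachable graph of P (5 states):
  s0 = d.c.c.b.(0 + 0) → -d-> s1
  s1 = c.c.b.(0 + 0) → -c-> s2
  s2 = c.b.(0 + 0) → -c-> s3
  s3 = b.(0 + 0) → -b-> s4
  s4 = 0 + 0 → deadlocked
Reachable graph of Q (5 states):
  t0 = d.c.c.b.(0 + 0 + 0) → -d-> t1
  t1 = c.c.b.(0 + 0 + 0) → -c-> t2
  t2 = c.b.(0 + 0 + 0) → -c-> t3
  t3 = b.(0 + 0 + 0) → -b-> t4
  t4 = 0 + 0 + 0 → deadlocked
Coarsest stable partition (strong bisimilarity classes):
  B0 = {s0, t0}
  B1 = {s1, t1}
  B2 = {s2, t2}
  B3 = {s3, t3}
  B4 = {s4, t4}
s0 ∈ B0, t0 ∈ B0 → same block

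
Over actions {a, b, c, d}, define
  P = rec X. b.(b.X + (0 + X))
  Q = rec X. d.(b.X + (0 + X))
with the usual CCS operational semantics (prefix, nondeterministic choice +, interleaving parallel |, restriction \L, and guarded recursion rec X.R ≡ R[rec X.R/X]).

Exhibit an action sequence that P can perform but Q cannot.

b

LTS(P): 2 reachable states
  u0 = rec X. b.(b.X + (0 + X)) has moves -b-> u1
  u1 = b.(rec X. b.(b.X + (0 + X))) + (0 + (rec X. b.(b.X + (0 + X)))) has moves -b-> u0, -b-> u1
LTS(Q): 2 reachable states
  v0 = rec X. d.(b.X + (0 + X)) has moves -d-> v1
  v1 = b.(rec X. d.(b.X + (0 + X))) + (0 + (rec X. d.(b.X + (0 + X)))) has moves -b-> v0, -d-> v1
Executing b from P (initial set {u0}):
  after b @ step 1: {u1}
  P completes σ.
Executing b from Q (initial set {v0}):
  after b @ step 1: ∅ (Q stuck)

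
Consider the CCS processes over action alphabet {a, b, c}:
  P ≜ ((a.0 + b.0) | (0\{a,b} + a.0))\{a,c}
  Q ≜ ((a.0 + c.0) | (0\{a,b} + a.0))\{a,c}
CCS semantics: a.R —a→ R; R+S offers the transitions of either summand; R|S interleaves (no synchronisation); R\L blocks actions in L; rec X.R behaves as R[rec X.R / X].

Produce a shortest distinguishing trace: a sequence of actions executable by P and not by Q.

Reachable graph of P (2 states):
  p0 = ((a.0 + b.0) | (0\{a,b} + a.0))\{a,c} | ··b··> p1
  p1 = (0 | (0\{a,b} + a.0))\{a,c} | (no moves)
Reachable graph of Q (1 states):
  q0 = ((a.0 + c.0) | (0\{a,b} + a.0))\{a,c} | (no moves)
Run σ = ⟨b⟩ on P: start {p0}
  step 1 (b): {p1}
  — P admits the full trace.
Run σ = ⟨b⟩ on Q: start {q0}
  step 1 (b): ∅  — Q cannot continue

b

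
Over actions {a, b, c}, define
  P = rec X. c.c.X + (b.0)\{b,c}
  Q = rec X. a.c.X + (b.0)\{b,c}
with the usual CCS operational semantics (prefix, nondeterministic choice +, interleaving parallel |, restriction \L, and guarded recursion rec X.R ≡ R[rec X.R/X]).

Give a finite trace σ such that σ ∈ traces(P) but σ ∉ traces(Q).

P's transition system — 2 states:
  p0 = rec X. c.c.X + (b.0)\{b,c} :: --c--▸ p1
  p1 = c.(rec X. c.c.X + (b.0)\{b,c}) :: --c--▸ p0
Q's transition system — 2 states:
  q0 = rec X. a.c.X + (b.0)\{b,c} :: --a--▸ q1
  q1 = c.(rec X. a.c.X + (b.0)\{b,c}) :: --c--▸ q0
Run σ = ⟨c⟩ on P: start {p0}
  after c @ step 1: {p1}
  P completes σ.
Run σ = ⟨c⟩ on Q: start {q0}
  after c @ step 1: ∅  — Q cannot continue

c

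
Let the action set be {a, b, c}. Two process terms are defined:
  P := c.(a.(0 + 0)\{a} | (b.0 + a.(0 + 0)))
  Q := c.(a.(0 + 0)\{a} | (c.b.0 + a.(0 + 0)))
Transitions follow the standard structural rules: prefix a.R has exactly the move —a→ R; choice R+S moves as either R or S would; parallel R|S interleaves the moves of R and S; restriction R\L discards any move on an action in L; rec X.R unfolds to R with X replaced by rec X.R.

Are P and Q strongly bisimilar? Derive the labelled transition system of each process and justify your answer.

P's transition system — 7 states:
  m0 = c.(a.(0 + 0)\{a} | (b.0 + a.(0 + 0))) | ··c··> m1
  m1 = a.(0 + 0)\{a} | (b.0 + a.(0 + 0)) | ··a··> m2, ··a··> m3, ··b··> m4
  m2 = (0 + 0)\{a} | (b.0 + a.(0 + 0)) | ··a··> m5, ··b··> m6
  m3 = a.(0 + 0)\{a} | (0 + 0) | ··a··> m5
  m4 = a.(0 + 0)\{a} | 0 | ··a··> m6
  m5 = (0 + 0)\{a} | (0 + 0) | (no moves)
  m6 = (0 + 0)\{a} | 0 | (no moves)
Q's transition system — 9 states:
  n0 = c.(a.(0 + 0)\{a} | (c.b.0 + a.(0 + 0))) | ··c··> n1
  n1 = a.(0 + 0)\{a} | (c.b.0 + a.(0 + 0)) | ··a··> n2, ··a··> n3, ··c··> n4
  n2 = (0 + 0)\{a} | (c.b.0 + a.(0 + 0)) | ··a··> n5, ··c··> n6
  n3 = a.(0 + 0)\{a} | (0 + 0) | ··a··> n5
  n4 = a.(0 + 0)\{a} | b.0 | ··a··> n6, ··b··> n7
  n5 = (0 + 0)\{a} | (0 + 0) | (no moves)
  n6 = (0 + 0)\{a} | b.0 | ··b··> n8
  n7 = a.(0 + 0)\{a} | 0 | ··a··> n8
  n8 = (0 + 0)\{a} | 0 | (no moves)
Coarsest stable partition (strong bisimilarity classes):
  B0 = {m0}
  B1 = {m1}
  B2 = {m3, m4, n3, n7}
  B3 = {m5, m6, n5, n8}
  B4 = {m2}
  B5 = {n0}
  B6 = {n1}
  B7 = {n4}
  B8 = {n6}
  B9 = {n2}
m0 ∈ B0, n0 ∈ B5 → different blocks

not bisimilar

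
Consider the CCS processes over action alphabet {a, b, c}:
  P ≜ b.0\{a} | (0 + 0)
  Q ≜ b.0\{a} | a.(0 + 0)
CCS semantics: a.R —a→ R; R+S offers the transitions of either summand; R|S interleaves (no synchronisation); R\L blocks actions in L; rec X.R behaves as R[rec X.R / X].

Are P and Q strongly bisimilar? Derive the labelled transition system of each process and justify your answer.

NO

LTS(P): 2 reachable states
  m0 = b.0\{a} | (0 + 0) → -b-> m1
  m1 = 0\{a} | (0 + 0) → ∅
LTS(Q): 4 reachable states
  n0 = b.0\{a} | a.(0 + 0) → -a-> n1, -b-> n2
  n1 = b.0\{a} | (0 + 0) → -b-> n3
  n2 = 0\{a} | a.(0 + 0) → -a-> n3
  n3 = 0\{a} | (0 + 0) → ∅
Bisimilarity quotient blocks:
  B0 = {m0, n1}
  B1 = {m1, n3}
  B2 = {n0}
  B3 = {n2}
m0 ∈ B0, n0 ∈ B2 → different blocks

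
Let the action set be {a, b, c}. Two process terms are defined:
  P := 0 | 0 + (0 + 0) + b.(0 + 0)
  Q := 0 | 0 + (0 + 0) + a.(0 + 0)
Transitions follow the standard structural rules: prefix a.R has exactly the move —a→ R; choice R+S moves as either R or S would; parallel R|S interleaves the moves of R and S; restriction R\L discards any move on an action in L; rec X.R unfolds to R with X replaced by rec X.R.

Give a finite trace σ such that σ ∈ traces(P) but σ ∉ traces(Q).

b

Reachable graph of P (2 states):
  s0 = 0 | 0 + (0 + 0) + b.(0 + 0) | --b--▸ s1
  s1 = 0 + 0 | ∅
Reachable graph of Q (2 states):
  t0 = 0 | 0 + (0 + 0) + a.(0 + 0) | --a--▸ t1
  t1 = 0 + 0 | ∅
Executing b from P (initial set {s0}):
  [1] b ⇒ {s1}
  — P admits the full trace.
Executing b from Q (initial set {t0}):
  [1] b ⇒ ∅ (Q stuck)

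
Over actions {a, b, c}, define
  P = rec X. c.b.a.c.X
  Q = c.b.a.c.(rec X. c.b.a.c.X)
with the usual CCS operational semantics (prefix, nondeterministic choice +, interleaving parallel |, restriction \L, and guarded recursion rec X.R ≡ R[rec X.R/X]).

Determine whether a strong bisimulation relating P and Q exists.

YES

Reachable graph of P (4 states):
  s0 = rec X. c.b.a.c.X :: -c-> s1
  s1 = b.a.c.(rec X. c.b.a.c.X) :: -b-> s2
  s2 = a.c.(rec X. c.b.a.c.X) :: -a-> s3
  s3 = c.(rec X. c.b.a.c.X) :: -c-> s0
Reachable graph of Q (5 states):
  t0 = c.b.a.c.(rec X. c.b.a.c.X) :: -c-> t1
  t1 = b.a.c.(rec X. c.b.a.c.X) :: -b-> t2
  t2 = a.c.(rec X. c.b.a.c.X) :: -a-> t3
  t3 = c.(rec X. c.b.a.c.X) :: -c-> t4
  t4 = rec X. c.b.a.c.X :: -c-> t1
Coarsest stable partition (strong bisimilarity classes):
  B0 = {s0, t0, t4}
  B1 = {s1, t1}
  B2 = {s2, t2}
  B3 = {s3, t3}
s0 ∈ B0, t0 ∈ B0 → same block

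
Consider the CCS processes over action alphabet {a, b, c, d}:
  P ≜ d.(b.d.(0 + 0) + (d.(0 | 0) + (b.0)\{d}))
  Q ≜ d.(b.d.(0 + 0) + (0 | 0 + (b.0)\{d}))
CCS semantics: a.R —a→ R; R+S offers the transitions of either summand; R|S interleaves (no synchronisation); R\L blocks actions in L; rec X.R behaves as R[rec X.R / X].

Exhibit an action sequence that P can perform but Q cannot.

dd

Reachable graph of P (6 states):
  u0 = d.(b.d.(0 + 0) + (d.(0 | 0) + (b.0)\{d})) :: =d=> u1
  u1 = b.d.(0 + 0) + (d.(0 | 0) + (b.0)\{d}) :: =b=> u2, =b=> u3, =d=> u4
  u2 = 0\{d} :: (no moves)
  u3 = d.(0 + 0) :: =d=> u5
  u4 = 0 | 0 :: (no moves)
  u5 = 0 + 0 :: (no moves)
Reachable graph of Q (5 states):
  v0 = d.(b.d.(0 + 0) + (0 | 0 + (b.0)\{d})) :: =d=> v1
  v1 = b.d.(0 + 0) + (0 | 0 + (b.0)\{d}) :: =b=> v2, =b=> v3
  v2 = 0\{d} :: (no moves)
  v3 = d.(0 + 0) :: =d=> v4
  v4 = 0 + 0 :: (no moves)
Run σ = ⟨dd⟩ on P: start {u0}
  [1] d ⇒ {u1}
  [2] d ⇒ {u4}
  ✓ P
Run σ = ⟨dd⟩ on Q: start {v0}
  [1] d ⇒ {v1}
  [2] d ⇒ ∅  — Q cannot continue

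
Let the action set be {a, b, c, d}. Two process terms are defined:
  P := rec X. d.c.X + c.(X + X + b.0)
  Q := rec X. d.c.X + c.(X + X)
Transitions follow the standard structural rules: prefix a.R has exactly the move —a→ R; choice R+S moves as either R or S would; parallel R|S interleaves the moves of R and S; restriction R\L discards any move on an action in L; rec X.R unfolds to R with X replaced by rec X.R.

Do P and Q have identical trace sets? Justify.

traces(P) ≠ traces(Q) — witness ⟨cb⟩

LTS(P): 4 reachable states
  m0 = rec X. d.c.X + c.(X + X + b.0) → —c→ m1, —d→ m2
  m1 = (rec X. d.c.X + c.(X + X + b.0)) + (rec X. d.c.X + c.(X + X + b.0)) + b.0 → —b→ m3, —c→ m1, —d→ m2
  m2 = c.(rec X. d.c.X + c.(X + X + b.0)) → —c→ m0
  m3 = 0 → ∅
LTS(Q): 3 reachable states
  n0 = rec X. d.c.X + c.(X + X) → —c→ n1, —d→ n2
  n1 = (rec X. d.c.X + c.(X + X)) + (rec X. d.c.X + c.(X + X)) → —c→ n1, —d→ n2
  n2 = c.(rec X. d.c.X + c.(X + X)) → —c→ n0
Executing cb from P (initial set {m0}):
  [1] c ⇒ {m1}
  [2] b ⇒ {m3}
  — P admits the full trace.
Executing cb from Q (initial set {n0}):
  [1] c ⇒ {n1}
  [2] b ⇒ ∅ (Q stuck)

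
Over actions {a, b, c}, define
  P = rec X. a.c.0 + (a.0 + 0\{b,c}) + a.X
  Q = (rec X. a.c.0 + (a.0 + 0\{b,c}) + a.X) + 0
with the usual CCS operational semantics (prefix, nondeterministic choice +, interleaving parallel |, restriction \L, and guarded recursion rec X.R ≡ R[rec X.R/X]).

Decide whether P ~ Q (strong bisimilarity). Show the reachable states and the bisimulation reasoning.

P ~ Q

Reachable graph of P (3 states):
  s0 = rec X. a.c.0 + (a.0 + 0\{b,c}) + a.X ⊢ ··a··> s0, ··a··> s1, ··a··> s2
  s1 = 0 ⊢ ∅
  s2 = c.0 ⊢ ··c··> s1
Reachable graph of Q (4 states):
  t0 = (rec X. a.c.0 + (a.0 + 0\{b,c}) + a.X) + 0 ⊢ ··a··> t1, ··a··> t2, ··a··> t3
  t1 = 0 ⊢ ∅
  t2 = c.0 ⊢ ··c··> t1
  t3 = rec X. a.c.0 + (a.0 + 0\{b,c}) + a.X ⊢ ··a··> t1, ··a··> t2, ··a··> t3
Bisimilarity quotient blocks:
  B0 = {s0, t0, t3}
  B1 = {s1, t1}
  B2 = {s2, t2}
s0 ∈ B0, t0 ∈ B0 → same block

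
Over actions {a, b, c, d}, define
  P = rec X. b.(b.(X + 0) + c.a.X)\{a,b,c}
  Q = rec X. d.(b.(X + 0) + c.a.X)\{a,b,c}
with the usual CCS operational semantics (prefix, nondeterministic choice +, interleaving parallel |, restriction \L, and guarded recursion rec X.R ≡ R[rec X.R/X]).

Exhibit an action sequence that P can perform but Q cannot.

LTS(P): 2 reachable states
  m0 = rec X. b.(b.(X + 0) + c.a.X)\{a,b,c} | —b→ m1
  m1 = (b.((rec X. b.(b.(X + 0) + c.a.X)\{a,b,c}) + 0) + c.a.(rec X. b.(b.(X + 0) + c.a.X)\{a,b,c}))\{a,b,c} | (no moves)
LTS(Q): 2 reachable states
  n0 = rec X. d.(b.(X + 0) + c.a.X)\{a,b,c} | —d→ n1
  n1 = (b.((rec X. d.(b.(X + 0) + c.a.X)\{a,b,c}) + 0) + c.a.(rec X. d.(b.(X + 0) + c.a.X)\{a,b,c}))\{a,b,c} | (no moves)
Run σ = ⟨b⟩ on P: start {m0}
  step 1 (b): {m1}
  ✓ P
Run σ = ⟨b⟩ on Q: start {n0}
  step 1 (b): no successor for Q

b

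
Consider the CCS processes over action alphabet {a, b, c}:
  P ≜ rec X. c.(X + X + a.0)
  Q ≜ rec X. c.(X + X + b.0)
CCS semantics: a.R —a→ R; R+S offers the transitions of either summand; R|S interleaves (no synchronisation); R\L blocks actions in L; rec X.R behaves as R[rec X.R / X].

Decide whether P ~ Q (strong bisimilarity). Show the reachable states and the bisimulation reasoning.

not bisimilar

Reachable graph of P (3 states):
  s0 = rec X. c.(X + X + a.0) → ··c··> s1
  s1 = (rec X. c.(X + X + a.0)) + (rec X. c.(X + X + a.0)) + a.0 → ··a··> s2, ··c··> s1
  s2 = 0 → stopped
Reachable graph of Q (3 states):
  t0 = rec X. c.(X + X + b.0) → ··c··> t1
  t1 = (rec X. c.(X + X + b.0)) + (rec X. c.(X + X + b.0)) + b.0 → ··b··> t2, ··c··> t1
  t2 = 0 → stopped
Coarsest stable partition (strong bisimilarity classes):
  B0 = {s0}
  B1 = {s1}
  B2 = {s2, t2}
  B3 = {t0}
  B4 = {t1}
s0 ∈ B0, t0 ∈ B3 → different blocks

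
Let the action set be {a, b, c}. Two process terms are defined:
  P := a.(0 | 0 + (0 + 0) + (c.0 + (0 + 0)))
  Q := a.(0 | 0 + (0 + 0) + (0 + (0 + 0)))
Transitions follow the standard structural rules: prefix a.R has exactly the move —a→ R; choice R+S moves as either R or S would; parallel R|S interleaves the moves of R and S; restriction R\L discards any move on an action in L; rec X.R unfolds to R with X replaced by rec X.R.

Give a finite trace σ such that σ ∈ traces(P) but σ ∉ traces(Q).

Reachable graph of P (3 states):
  m0 = a.(0 | 0 + (0 + 0) + (c.0 + (0 + 0))) → -a-> m1
  m1 = 0 | 0 + (0 + 0) + (c.0 + (0 + 0)) → -c-> m2
  m2 = 0 → ∅
Reachable graph of Q (2 states):
  n0 = a.(0 | 0 + (0 + 0) + (0 + (0 + 0))) → -a-> n1
  n1 = 0 | 0 + (0 + 0) + (0 + (0 + 0)) → ∅
Run σ = ⟨ac⟩ on P: start {m0}
  after a @ step 1: {m1}
  after c @ step 2: {m2}
  P completes σ.
Run σ = ⟨ac⟩ on Q: start {n0}
  after a @ step 1: {n1}
  after c @ step 2: ∅ (Q stuck)

ac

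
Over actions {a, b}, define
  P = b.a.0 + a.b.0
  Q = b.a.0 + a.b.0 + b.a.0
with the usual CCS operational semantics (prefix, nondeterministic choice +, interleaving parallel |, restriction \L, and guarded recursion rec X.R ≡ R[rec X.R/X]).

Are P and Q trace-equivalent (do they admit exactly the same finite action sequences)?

traces(P) = traces(Q)

Reachable graph of P (4 states):
  p0 = b.a.0 + a.b.0 :: =a=> p1, =b=> p2
  p1 = b.0 :: =b=> p3
  p2 = a.0 :: =a=> p3
  p3 = 0 :: ·
Reachable graph of Q (4 states):
  q0 = b.a.0 + a.b.0 + b.a.0 :: =a=> q1, =b=> q2
  q1 = b.0 :: =b=> q3
  q2 = a.0 :: =a=> q3
  q3 = 0 :: ·
Coarsest stable partition (strong bisimilarity classes):
  B0 = {p0, q0}
  B1 = {p1, q1}
  B2 = {p3, q3}
  B3 = {p2, q2}
p0 ∈ B0, q0 ∈ B0 → same block
Bisimilar ⇒ trace-equivalent.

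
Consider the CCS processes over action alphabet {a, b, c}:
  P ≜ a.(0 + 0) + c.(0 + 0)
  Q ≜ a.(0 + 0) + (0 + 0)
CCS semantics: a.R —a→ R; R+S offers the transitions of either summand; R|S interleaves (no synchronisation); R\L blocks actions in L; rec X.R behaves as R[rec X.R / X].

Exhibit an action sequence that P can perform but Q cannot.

c

P's transition system — 2 states:
  p0 = a.(0 + 0) + c.(0 + 0) → --a--▸ p1, --c--▸ p1
  p1 = 0 + 0 → ∅
Q's transition system — 2 states:
  q0 = a.(0 + 0) + (0 + 0) → --a--▸ q1
  q1 = 0 + 0 → ∅
Trace ⟨c⟩ through P, begin at {p0}:
  step 1 (c): {p1}
  P completes σ.
Trace ⟨c⟩ through Q, begin at {q0}:
  step 1 (c): ∅  — Q cannot continue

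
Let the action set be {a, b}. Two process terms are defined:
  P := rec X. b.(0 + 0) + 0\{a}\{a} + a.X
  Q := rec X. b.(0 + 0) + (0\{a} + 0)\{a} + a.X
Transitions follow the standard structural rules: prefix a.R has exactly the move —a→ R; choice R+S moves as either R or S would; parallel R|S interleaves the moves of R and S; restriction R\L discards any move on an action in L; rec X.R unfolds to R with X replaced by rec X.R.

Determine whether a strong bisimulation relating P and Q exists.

YES

LTS(P): 2 reachable states
  s0 = rec X. b.(0 + 0) + 0\{a}\{a} + a.X → —a→ s0, —b→ s1
  s1 = 0 + 0 → ·
LTS(Q): 2 reachable states
  t0 = rec X. b.(0 + 0) + (0\{a} + 0)\{a} + a.X → —a→ t0, —b→ t1
  t1 = 0 + 0 → ·
Bisimilarity quotient blocks:
  B0 = {s0, t0}
  B1 = {s1, t1}
s0 ∈ B0, t0 ∈ B0 → same block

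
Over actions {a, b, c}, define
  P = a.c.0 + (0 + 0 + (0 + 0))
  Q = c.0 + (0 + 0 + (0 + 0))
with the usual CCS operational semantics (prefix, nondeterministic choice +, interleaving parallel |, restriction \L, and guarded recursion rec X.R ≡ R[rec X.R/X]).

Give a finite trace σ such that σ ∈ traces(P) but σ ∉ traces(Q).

a

Reachable graph of P (3 states):
  p0 = a.c.0 + (0 + 0 + (0 + 0)) | ··a··> p1
  p1 = c.0 | ··c··> p2
  p2 = 0 | stopped
Reachable graph of Q (2 states):
  q0 = c.0 + (0 + 0 + (0 + 0)) | ··c··> q1
  q1 = 0 | stopped
Run σ = ⟨a⟩ on P: start {p0}
  step 1 (a): {p1}
  — P admits the full trace.
Run σ = ⟨a⟩ on Q: start {q0}
  step 1 (a): ∅ (Q stuck)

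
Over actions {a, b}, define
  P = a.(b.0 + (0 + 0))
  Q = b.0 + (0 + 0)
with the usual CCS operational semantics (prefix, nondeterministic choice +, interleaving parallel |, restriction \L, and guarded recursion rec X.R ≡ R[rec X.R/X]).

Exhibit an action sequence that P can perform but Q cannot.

Reachable graph of P (3 states):
  s0 = a.(b.0 + (0 + 0)) :: =a=> s1
  s1 = b.0 + (0 + 0) :: =b=> s2
  s2 = 0 :: stopped
Reachable graph of Q (2 states):
  t0 = b.0 + (0 + 0) :: =b=> t1
  t1 = 0 :: stopped
Run σ = ⟨a⟩ on P: start {s0}
  step 1 (a): {s1}
  P completes σ.
Run σ = ⟨a⟩ on Q: start {t0}
  step 1 (a): ∅  — Q cannot continue

a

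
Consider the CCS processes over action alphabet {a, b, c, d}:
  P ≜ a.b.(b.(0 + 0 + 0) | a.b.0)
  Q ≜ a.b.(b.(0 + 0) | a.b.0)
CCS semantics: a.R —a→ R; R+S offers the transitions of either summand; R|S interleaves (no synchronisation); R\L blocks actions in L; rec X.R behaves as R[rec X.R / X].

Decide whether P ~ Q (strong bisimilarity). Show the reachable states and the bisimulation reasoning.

P's transition system — 8 states:
  u0 = a.b.(b.(0 + 0 + 0) | a.b.0) :: =a=> u1
  u1 = b.(b.(0 + 0 + 0) | a.b.0) :: =b=> u2
  u2 = b.(0 + 0 + 0) | a.b.0 :: =a=> u3, =b=> u4
  u3 = b.(0 + 0 + 0) | b.0 :: =b=> u5, =b=> u6
  u4 = (0 + 0 + 0) | a.b.0 :: =a=> u5
  u5 = (0 + 0 + 0) | b.0 :: =b=> u7
  u6 = b.(0 + 0 + 0) | 0 :: =b=> u7
  u7 = (0 + 0 + 0) | 0 :: deadlocked
Q's transition system — 8 states:
  v0 = a.b.(b.(0 + 0) | a.b.0) :: =a=> v1
  v1 = b.(b.(0 + 0) | a.b.0) :: =b=> v2
  v2 = b.(0 + 0) | a.b.0 :: =a=> v3, =b=> v4
  v3 = b.(0 + 0) | b.0 :: =b=> v5, =b=> v6
  v4 = (0 + 0) | a.b.0 :: =a=> v5
  v5 = (0 + 0) | b.0 :: =b=> v7
  v6 = b.(0 + 0) | 0 :: =b=> v7
  v7 = (0 + 0) | 0 :: deadlocked
Partition-refinement fixed point:
  B0 = {u0, v0}
  B1 = {u1, v1}
  B2 = {u2, v2}
  B3 = {u3, v3}
  B4 = {u5, u6, v5, v6}
  B5 = {u7, v7}
  B6 = {u4, v4}
u0 ∈ B0, v0 ∈ B0 → same block

P ~ Q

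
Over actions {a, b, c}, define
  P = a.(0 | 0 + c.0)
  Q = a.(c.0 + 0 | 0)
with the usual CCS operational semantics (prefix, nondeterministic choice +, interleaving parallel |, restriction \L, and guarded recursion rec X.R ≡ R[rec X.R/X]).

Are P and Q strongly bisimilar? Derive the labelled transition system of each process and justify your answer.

YES

Reachable graph of P (3 states):
  u0 = a.(0 | 0 + c.0) → --a--▸ u1
  u1 = 0 | 0 + c.0 → --c--▸ u2
  u2 = 0 → stopped
Reachable graph of Q (3 states):
  v0 = a.(c.0 + 0 | 0) → --a--▸ v1
  v1 = c.0 + 0 | 0 → --c--▸ v2
  v2 = 0 → stopped
Bisimilarity quotient blocks:
  B0 = {u0, v0}
  B1 = {u1, v1}
  B2 = {u2, v2}
u0 ∈ B0, v0 ∈ B0 → same block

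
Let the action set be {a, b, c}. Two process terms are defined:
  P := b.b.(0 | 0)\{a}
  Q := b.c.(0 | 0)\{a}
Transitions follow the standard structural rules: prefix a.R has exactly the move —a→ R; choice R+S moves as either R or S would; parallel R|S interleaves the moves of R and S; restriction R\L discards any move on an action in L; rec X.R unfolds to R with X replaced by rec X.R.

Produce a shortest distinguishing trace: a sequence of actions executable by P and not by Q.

P's transition system — 3 states:
  m0 = b.b.(0 | 0)\{a} ⊢ =b=> m1
  m1 = b.(0 | 0)\{a} ⊢ =b=> m2
  m2 = (0 | 0)\{a} ⊢ ·
Q's transition system — 3 states:
  n0 = b.c.(0 | 0)\{a} ⊢ =b=> n1
  n1 = c.(0 | 0)\{a} ⊢ =c=> n2
  n2 = (0 | 0)\{a} ⊢ ·
Trace ⟨bb⟩ through P, begin at {m0}:
  after b @ step 1: {m1}
  after b @ step 2: {m2}
  ✓ P
Trace ⟨bb⟩ through Q, begin at {n0}:
  after b @ step 1: {n1}
  after b @ step 2: no successor for Q

bb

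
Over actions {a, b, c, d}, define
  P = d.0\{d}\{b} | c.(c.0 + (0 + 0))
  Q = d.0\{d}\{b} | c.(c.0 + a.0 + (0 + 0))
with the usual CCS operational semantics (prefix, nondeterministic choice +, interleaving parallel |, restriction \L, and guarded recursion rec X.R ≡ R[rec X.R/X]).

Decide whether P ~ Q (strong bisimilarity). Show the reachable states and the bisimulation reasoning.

NO

Reachable graph of P (6 states):
  p0 = d.0\{d}\{b} | c.(c.0 + (0 + 0)) has moves --c--▸ p1, --d--▸ p2
  p1 = d.0\{d}\{b} | (c.0 + (0 + 0)) has moves --c--▸ p3, --d--▸ p4
  p2 = 0\{d}\{b} | c.(c.0 + (0 + 0)) has moves --c--▸ p4
  p3 = d.0\{d}\{b} | 0 has moves --d--▸ p5
  p4 = 0\{d}\{b} | (c.0 + (0 + 0)) has moves --c--▸ p5
  p5 = 0\{d}\{b} | 0 has moves stopped
Reachable graph of Q (6 states):
  q0 = d.0\{d}\{b} | c.(c.0 + a.0 + (0 + 0)) has moves --c--▸ q1, --d--▸ q2
  q1 = d.0\{d}\{b} | (c.0 + a.0 + (0 + 0)) has moves --a--▸ q3, --c--▸ q3, --d--▸ q4
  q2 = 0\{d}\{b} | c.(c.0 + a.0 + (0 + 0)) has moves --c--▸ q4
  q3 = d.0\{d}\{b} | 0 has moves --d--▸ q5
  q4 = 0\{d}\{b} | (c.0 + a.0 + (0 + 0)) has moves --a--▸ q5, --c--▸ q5
  q5 = 0\{d}\{b} | 0 has moves stopped
Partition-refinement fixed point:
  B0 = {p0}
  B1 = {p1}
  B2 = {p4}
  B3 = {p5, q5}
  B4 = {p3, q3}
  B5 = {p2}
  B6 = {q0}
  B7 = {q1}
  B8 = {q4}
  B9 = {q2}
p0 ∈ B0, q0 ∈ B6 → different blocks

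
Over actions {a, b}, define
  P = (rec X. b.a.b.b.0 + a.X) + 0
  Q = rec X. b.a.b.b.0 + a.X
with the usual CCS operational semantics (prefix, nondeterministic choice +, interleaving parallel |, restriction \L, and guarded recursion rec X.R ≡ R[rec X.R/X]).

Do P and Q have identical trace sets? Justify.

LTS(P): 6 reachable states
  u0 = (rec X. b.a.b.b.0 + a.X) + 0 ⊢ --a--▸ u1, --b--▸ u2
  u1 = rec X. b.a.b.b.0 + a.X ⊢ --a--▸ u1, --b--▸ u2
  u2 = a.b.b.0 ⊢ --a--▸ u3
  u3 = b.b.0 ⊢ --b--▸ u4
  u4 = b.0 ⊢ --b--▸ u5
  u5 = 0 ⊢ ·
LTS(Q): 5 reachable states
  v0 = rec X. b.a.b.b.0 + a.X ⊢ --a--▸ v0, --b--▸ v1
  v1 = a.b.b.0 ⊢ --a--▸ v2
  v2 = b.b.0 ⊢ --b--▸ v3
  v3 = b.0 ⊢ --b--▸ v4
  v4 = 0 ⊢ ·
Coarsest stable partition (strong bisimilarity classes):
  B0 = {u0, u1, v0}
  B1 = {u2, v1}
  B2 = {u3, v2}
  B3 = {u4, v3}
  B4 = {u5, v4}
u0 ∈ B0, v0 ∈ B0 → same block
Bisimilar ⇒ trace-equivalent.

traces(P) = traces(Q)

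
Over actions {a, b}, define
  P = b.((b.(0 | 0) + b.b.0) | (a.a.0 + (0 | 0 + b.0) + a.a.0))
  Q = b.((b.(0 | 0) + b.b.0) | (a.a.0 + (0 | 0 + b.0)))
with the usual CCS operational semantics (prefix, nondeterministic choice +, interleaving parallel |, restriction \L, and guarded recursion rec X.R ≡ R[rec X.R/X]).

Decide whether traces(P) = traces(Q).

P's transition system — 13 states:
  p0 = b.((b.(0 | 0) + b.b.0) | (a.a.0 + (0 | 0 + b.0) + a.a.0)) has moves --b--▸ p1
  p1 = (b.(0 | 0) + b.b.0) | (a.a.0 + (0 | 0 + b.0) + a.a.0) has moves --a--▸ p2, --b--▸ p3, --b--▸ p4, --b--▸ p5
  p2 = (b.(0 | 0) + b.b.0) | a.0 has moves --a--▸ p3, --b--▸ p6, --b--▸ p7
  p3 = (b.(0 | 0) + b.b.0) | 0 has moves --b--▸ p8, --b--▸ p9
  p4 = 0 | 0 | (a.a.0 + (0 | 0 + b.0) + a.a.0) has moves --a--▸ p6, --b--▸ p8
  p5 = b.0 | (a.a.0 + (0 | 0 + b.0) + a.a.0) has moves --a--▸ p7, --b--▸ p10, --b--▸ p9
  p6 = 0 | 0 | a.0 has moves --a--▸ p8
  p7 = b.0 | a.0 has moves --a--▸ p9, --b--▸ p11
  p8 = 0 | 0 | 0 has moves (no moves)
  p9 = b.0 | 0 has moves --b--▸ p12
  p10 = 0 | (a.a.0 + (0 | 0 + b.0) + a.a.0) has moves --a--▸ p11, --b--▸ p12
  p11 = 0 | a.0 has moves --a--▸ p12
  p12 = 0 | 0 has moves (no moves)
Q's transition system — 13 states:
  q0 = b.((b.(0 | 0) + b.b.0) | (a.a.0 + (0 | 0 + b.0))) has moves --b--▸ q1
  q1 = (b.(0 | 0) + b.b.0) | (a.a.0 + (0 | 0 + b.0)) has moves --a--▸ q2, --b--▸ q3, --b--▸ q4, --b--▸ q5
  q2 = (b.(0 | 0) + b.b.0) | a.0 has moves --a--▸ q3, --b--▸ q6, --b--▸ q7
  q3 = (b.(0 | 0) + b.b.0) | 0 has moves --b--▸ q8, --b--▸ q9
  q4 = 0 | 0 | (a.a.0 + (0 | 0 + b.0)) has moves --a--▸ q6, --b--▸ q8
  q5 = b.0 | (a.a.0 + (0 | 0 + b.0)) has moves --a--▸ q7, --b--▸ q10, --b--▸ q9
  q6 = 0 | 0 | a.0 has moves --a--▸ q8
  q7 = b.0 | a.0 has moves --a--▸ q9, --b--▸ q11
  q8 = 0 | 0 | 0 has moves (no moves)
  q9 = b.0 | 0 has moves --b--▸ q12
  q10 = 0 | (a.a.0 + (0 | 0 + b.0)) has moves --a--▸ q11, --b--▸ q12
  q11 = 0 | a.0 has moves --a--▸ q12
  q12 = 0 | 0 has moves (no moves)
Bisimilarity quotient blocks:
  B0 = {p0, q0}
  B1 = {p1, q1}
  B2 = {p5, q5}
  B3 = {p7, q7}
  B4 = {p11, p6, q11, q6}
  B5 = {p12, p8, q12, q8}
  B6 = {p9, q9}
  B7 = {p10, p4, q10, q4}
  B8 = {p2, q2}
  B9 = {p3, q3}
p0 ∈ B0, q0 ∈ B0 → same block
Bisimilar ⇒ trace-equivalent.

YES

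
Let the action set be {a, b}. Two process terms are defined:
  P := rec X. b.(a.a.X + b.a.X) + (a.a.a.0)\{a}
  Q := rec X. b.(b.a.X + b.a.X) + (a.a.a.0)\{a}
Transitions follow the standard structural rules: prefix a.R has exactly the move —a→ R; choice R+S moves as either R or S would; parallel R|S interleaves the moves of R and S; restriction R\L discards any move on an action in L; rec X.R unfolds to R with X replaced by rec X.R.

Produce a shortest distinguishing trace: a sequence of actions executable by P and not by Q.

P's transition system — 3 states:
  m0 = rec X. b.(a.a.X + b.a.X) + (a.a.a.0)\{a} :: —b→ m1
  m1 = a.a.(rec X. b.(a.a.X + b.a.X) + (a.a.a.0)\{a}) + b.a.(rec X. b.(a.a.X + b.a.X) + (a.a.a.0)\{a}) :: —a→ m2, —b→ m2
  m2 = a.(rec X. b.(a.a.X + b.a.X) + (a.a.a.0)\{a}) :: —a→ m0
Q's transition system — 3 states:
  n0 = rec X. b.(b.a.X + b.a.X) + (a.a.a.0)\{a} :: —b→ n1
  n1 = b.a.(rec X. b.(b.a.X + b.a.X) + (a.a.a.0)\{a}) + b.a.(rec X. b.(b.a.X + b.a.X) + (a.a.a.0)\{a}) :: —b→ n2
  n2 = a.(rec X. b.(b.a.X + b.a.X) + (a.a.a.0)\{a}) :: —a→ n0
Run σ = ⟨ba⟩ on P: start {m0}
  step 1 (b): {m1}
  step 2 (a): {m2}
  — P admits the full trace.
Run σ = ⟨ba⟩ on Q: start {n0}
  step 1 (b): {n1}
  step 2 (a): ∅ (Q stuck)

ba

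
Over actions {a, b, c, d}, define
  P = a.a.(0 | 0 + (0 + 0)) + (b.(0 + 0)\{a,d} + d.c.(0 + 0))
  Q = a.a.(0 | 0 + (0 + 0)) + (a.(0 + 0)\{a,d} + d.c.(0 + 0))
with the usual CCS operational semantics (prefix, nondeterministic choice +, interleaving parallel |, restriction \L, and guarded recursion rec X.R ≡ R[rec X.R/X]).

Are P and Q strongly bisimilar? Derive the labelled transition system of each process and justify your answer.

P ≁ Q

P's transition system — 6 states:
  p0 = a.a.(0 | 0 + (0 + 0)) + (b.(0 + 0)\{a,d} + d.c.(0 + 0)) | ··a··> p1, ··b··> p2, ··d··> p3
  p1 = a.(0 | 0 + (0 + 0)) | ··a··> p4
  p2 = (0 + 0)\{a,d} | (no moves)
  p3 = c.(0 + 0) | ··c··> p5
  p4 = 0 | 0 + (0 + 0) | (no moves)
  p5 = 0 + 0 | (no moves)
Q's transition system — 6 states:
  q0 = a.a.(0 | 0 + (0 + 0)) + (a.(0 + 0)\{a,d} + d.c.(0 + 0)) | ··a··> q1, ··a··> q2, ··d··> q3
  q1 = (0 + 0)\{a,d} | (no moves)
  q2 = a.(0 | 0 + (0 + 0)) | ··a··> q4
  q3 = c.(0 + 0) | ··c··> q5
  q4 = 0 | 0 + (0 + 0) | (no moves)
  q5 = 0 + 0 | (no moves)
Bisimilarity quotient blocks:
  B0 = {p0}
  B1 = {p2, p4, p5, q1, q4, q5}
  B2 = {p1, q2}
  B3 = {p3, q3}
  B4 = {q0}
p0 ∈ B0, q0 ∈ B4 → different blocks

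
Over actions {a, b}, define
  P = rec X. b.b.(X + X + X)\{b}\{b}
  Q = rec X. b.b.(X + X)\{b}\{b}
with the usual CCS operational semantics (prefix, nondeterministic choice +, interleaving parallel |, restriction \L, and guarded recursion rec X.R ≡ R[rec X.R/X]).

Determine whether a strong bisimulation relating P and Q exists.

P ~ Q

Reachable graph of P (3 states):
  u0 = rec X. b.b.(X + X + X)\{b}\{b} ⊢ --b--▸ u1
  u1 = b.((rec X. b.b.(X + X + X)\{b}\{b}) + (rec X. b.b.(X + X + X)\{b}\{b}) + (rec X. b.b.(X + X + X)\{b}\{b}))\{b}\{b} ⊢ --b--▸ u2
  u2 = ((rec X. b.b.(X + X + X)\{b}\{b}) + (rec X. b.b.(X + X + X)\{b}\{b}) + (rec X. b.b.(X + X + X)\{b}\{b}))\{b}\{b} ⊢ deadlocked
Reachable graph of Q (3 states):
  v0 = rec X. b.b.(X + X)\{b}\{b} ⊢ --b--▸ v1
  v1 = b.((rec X. b.b.(X + X)\{b}\{b}) + (rec X. b.b.(X + X)\{b}\{b}))\{b}\{b} ⊢ --b--▸ v2
  v2 = ((rec X. b.b.(X + X)\{b}\{b}) + (rec X. b.b.(X + X)\{b}\{b}))\{b}\{b} ⊢ deadlocked
Partition-refinement fixed point:
  B0 = {u0, v0}
  B1 = {u1, v1}
  B2 = {u2, v2}
u0 ∈ B0, v0 ∈ B0 → same block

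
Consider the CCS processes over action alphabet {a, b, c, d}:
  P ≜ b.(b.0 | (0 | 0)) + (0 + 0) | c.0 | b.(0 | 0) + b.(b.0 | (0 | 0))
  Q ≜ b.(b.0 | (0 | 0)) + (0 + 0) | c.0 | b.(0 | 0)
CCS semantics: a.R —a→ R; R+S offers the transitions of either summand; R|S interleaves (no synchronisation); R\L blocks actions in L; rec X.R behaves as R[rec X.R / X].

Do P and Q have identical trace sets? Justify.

LTS(P): 6 reachable states
  m0 = b.(b.0 | (0 | 0)) + (0 + 0) | c.0 | b.(0 | 0) + b.(b.0 | (0 | 0)) has moves =b=> m1, =b=> m2, =c=> m3
  m1 = (0 + 0) | c.0 | (0 | 0) has moves =c=> m4
  m2 = b.0 | (0 | 0) has moves =b=> m5
  m3 = (0 + 0) | 0 | b.(0 | 0) has moves =b=> m4
  m4 = (0 + 0) | 0 | (0 | 0) has moves deadlocked
  m5 = 0 | (0 | 0) has moves deadlocked
LTS(Q): 6 reachable states
  n0 = b.(b.0 | (0 | 0)) + (0 + 0) | c.0 | b.(0 | 0) has moves =b=> n1, =b=> n2, =c=> n3
  n1 = (0 + 0) | c.0 | (0 | 0) has moves =c=> n4
  n2 = b.0 | (0 | 0) has moves =b=> n5
  n3 = (0 + 0) | 0 | b.(0 | 0) has moves =b=> n4
  n4 = (0 + 0) | 0 | (0 | 0) has moves deadlocked
  n5 = 0 | (0 | 0) has moves deadlocked
Bisimilarity quotient blocks:
  B0 = {m0, n0}
  B1 = {m2, m3, n2, n3}
  B2 = {m4, m5, n4, n5}
  B3 = {m1, n1}
m0 ∈ B0, n0 ∈ B0 → same block
Bisimilar ⇒ trace-equivalent.

YES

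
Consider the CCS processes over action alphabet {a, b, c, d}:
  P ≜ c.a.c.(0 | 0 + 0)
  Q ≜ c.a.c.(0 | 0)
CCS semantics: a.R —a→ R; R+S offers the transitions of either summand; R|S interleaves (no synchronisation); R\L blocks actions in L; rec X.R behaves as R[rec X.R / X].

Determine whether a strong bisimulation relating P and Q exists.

bisimilar

LTS(P): 4 reachable states
  m0 = c.a.c.(0 | 0 + 0) → =c=> m1
  m1 = a.c.(0 | 0 + 0) → =a=> m2
  m2 = c.(0 | 0 + 0) → =c=> m3
  m3 = 0 | 0 + 0 → ·
LTS(Q): 4 reachable states
  n0 = c.a.c.(0 | 0) → =c=> n1
  n1 = a.c.(0 | 0) → =a=> n2
  n2 = c.(0 | 0) → =c=> n3
  n3 = 0 | 0 → ·
Coarsest stable partition (strong bisimilarity classes):
  B0 = {m0, n0}
  B1 = {m1, n1}
  B2 = {m2, n2}
  B3 = {m3, n3}
m0 ∈ B0, n0 ∈ B0 → same block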